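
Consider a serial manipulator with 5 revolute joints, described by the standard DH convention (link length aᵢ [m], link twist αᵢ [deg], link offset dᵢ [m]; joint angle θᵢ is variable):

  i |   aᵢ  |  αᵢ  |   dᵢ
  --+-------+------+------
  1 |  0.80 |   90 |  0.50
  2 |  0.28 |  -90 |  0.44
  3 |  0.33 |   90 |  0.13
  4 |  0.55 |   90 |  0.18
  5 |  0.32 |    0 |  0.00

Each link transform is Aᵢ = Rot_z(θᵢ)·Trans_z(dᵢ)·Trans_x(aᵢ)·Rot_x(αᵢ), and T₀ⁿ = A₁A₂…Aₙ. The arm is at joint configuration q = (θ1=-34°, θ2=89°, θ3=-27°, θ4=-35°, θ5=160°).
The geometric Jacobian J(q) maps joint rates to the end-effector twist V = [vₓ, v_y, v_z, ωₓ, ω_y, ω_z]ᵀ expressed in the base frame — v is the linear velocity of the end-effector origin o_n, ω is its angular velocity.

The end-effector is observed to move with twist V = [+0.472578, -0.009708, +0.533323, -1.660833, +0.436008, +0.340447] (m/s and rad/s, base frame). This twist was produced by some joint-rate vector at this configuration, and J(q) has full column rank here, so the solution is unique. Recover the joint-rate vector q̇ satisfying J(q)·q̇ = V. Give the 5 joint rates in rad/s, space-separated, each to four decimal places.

o_n = [0.1572, -1.2404, 1.1243]
J₁: ẑ×o_n = [1.2404, 0.1572, -0.0000], ω = ẑ
J2: z=[-0.5592, -0.8290, 0.0000] o=[0.6632, -0.4474, 0.5000] → [-0.5175, 0.3491, 0.0239, -0.5592, -0.8290, 0.0000]
J3: z=[-0.8289, 0.5591, 0.0175] o=[0.4212, -0.8149, 0.7800] → [0.1999, 0.2808, 0.5004, -0.8289, 0.5591, 0.0175]
J4: z=[-0.5048, -0.7342, -0.4539] o=[0.2340, -0.8693, 1.0762] → [-0.2037, 0.0591, 0.1310, -0.5048, -0.7342, -0.4539]
J5: z=[0.8172, -0.2371, -0.5253] o=[0.2960, -1.3513, 1.3904] → [0.1214, 0.2904, 0.0577, 0.8172, -0.2371, -0.5253]
q̇ = J⁺·V = [0.2800, -0.3930, 0.9580, 0.8410, -0.8100]

0.2800 -0.3930 0.9580 0.8410 -0.8100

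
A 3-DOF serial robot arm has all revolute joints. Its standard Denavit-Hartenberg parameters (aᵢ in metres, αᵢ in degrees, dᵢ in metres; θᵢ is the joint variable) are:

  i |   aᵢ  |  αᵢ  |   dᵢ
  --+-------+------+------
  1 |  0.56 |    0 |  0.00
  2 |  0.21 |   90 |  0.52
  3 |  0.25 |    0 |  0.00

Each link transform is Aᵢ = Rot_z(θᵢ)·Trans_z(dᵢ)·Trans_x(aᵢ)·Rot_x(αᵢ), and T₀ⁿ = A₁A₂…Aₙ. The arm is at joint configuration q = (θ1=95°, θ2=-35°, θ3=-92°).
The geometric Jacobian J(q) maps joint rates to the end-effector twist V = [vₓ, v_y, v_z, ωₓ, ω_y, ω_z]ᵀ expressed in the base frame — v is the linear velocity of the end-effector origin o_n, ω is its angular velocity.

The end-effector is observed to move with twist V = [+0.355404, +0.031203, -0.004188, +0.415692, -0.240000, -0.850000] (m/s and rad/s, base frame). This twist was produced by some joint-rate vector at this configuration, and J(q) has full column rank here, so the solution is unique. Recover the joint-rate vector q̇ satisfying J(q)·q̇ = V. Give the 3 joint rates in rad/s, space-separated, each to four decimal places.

-0.2640 -0.5860 0.4800

o_n = [0.0518, 0.7322, 0.2702]
J₁: ẑ×o_n = [-0.7322, 0.0518, 0.0000], ω = ẑ
J2: z=[0.0000, 0.0000, 1.0000] o=[-0.0488, 0.5579, 0.0000] → [-0.1743, 0.1006, 0.0000, 0.0000, 0.0000, 1.0000]
J3: z=[0.8660, -0.5000, 0.0000] o=[0.0562, 0.7397, 0.5200] → [0.1249, 0.2164, -0.0087, 0.8660, -0.5000, 0.0000]
q̇ = J⁺·V = [-0.2640, -0.5860, 0.4800]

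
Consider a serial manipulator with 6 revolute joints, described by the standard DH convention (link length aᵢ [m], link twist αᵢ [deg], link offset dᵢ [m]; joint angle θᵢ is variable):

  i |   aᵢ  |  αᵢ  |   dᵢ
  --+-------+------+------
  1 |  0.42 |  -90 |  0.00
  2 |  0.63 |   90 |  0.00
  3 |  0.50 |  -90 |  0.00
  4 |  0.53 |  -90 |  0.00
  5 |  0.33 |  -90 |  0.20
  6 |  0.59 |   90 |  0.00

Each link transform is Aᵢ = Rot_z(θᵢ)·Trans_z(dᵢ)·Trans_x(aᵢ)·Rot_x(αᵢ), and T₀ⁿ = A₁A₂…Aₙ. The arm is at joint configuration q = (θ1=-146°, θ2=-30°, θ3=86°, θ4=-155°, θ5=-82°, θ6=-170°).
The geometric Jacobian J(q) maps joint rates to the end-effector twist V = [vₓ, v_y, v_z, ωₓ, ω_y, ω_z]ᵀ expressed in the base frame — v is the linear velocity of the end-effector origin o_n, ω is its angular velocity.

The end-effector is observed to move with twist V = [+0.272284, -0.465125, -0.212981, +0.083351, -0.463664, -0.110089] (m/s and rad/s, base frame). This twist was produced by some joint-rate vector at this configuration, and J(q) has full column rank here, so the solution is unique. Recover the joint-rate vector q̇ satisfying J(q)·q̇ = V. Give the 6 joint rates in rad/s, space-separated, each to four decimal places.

0.8220 -0.0660 0.1720 0.2110 -0.7730 -0.8930

o_n = [-0.6969, -0.6647, 0.8638]
J₁: ẑ×o_n = [0.6647, -0.6969, 0.0000], ω = ẑ
J2: z=[0.5592, -0.8290, 0.0000] o=[-0.3482, -0.2349, 0.0000] → [-0.7161, -0.4830, -0.5295, 0.5592, -0.8290, 0.0000]
J3: z=[0.4145, 0.2796, 0.8660] o=[-0.8005, -0.5400, 0.3150] → [0.2615, -0.1378, -0.0807, 0.4145, 0.2796, 0.8660]
J4: z=[0.7552, 0.4253, -0.4988] o=[-0.5466, -0.9704, 0.3324] → [0.3784, -0.3263, 0.2947, 0.7552, 0.4253, -0.4988]
J5: z=[0.5903, -0.1104, 0.7996] o=[-0.6977, -0.4942, 0.5097] → [0.0972, -0.2085, -0.1006, 0.5903, -0.1104, 0.7996]
J6: z=[-0.3873, 0.8304, 0.4006] o=[-0.3459, -0.3361, 0.5220] → [0.4155, -0.0082, 0.4188, -0.3873, 0.8304, 0.4006]
q̇ = J⁺·V = [0.8220, -0.0660, 0.1720, 0.2110, -0.7730, -0.8930]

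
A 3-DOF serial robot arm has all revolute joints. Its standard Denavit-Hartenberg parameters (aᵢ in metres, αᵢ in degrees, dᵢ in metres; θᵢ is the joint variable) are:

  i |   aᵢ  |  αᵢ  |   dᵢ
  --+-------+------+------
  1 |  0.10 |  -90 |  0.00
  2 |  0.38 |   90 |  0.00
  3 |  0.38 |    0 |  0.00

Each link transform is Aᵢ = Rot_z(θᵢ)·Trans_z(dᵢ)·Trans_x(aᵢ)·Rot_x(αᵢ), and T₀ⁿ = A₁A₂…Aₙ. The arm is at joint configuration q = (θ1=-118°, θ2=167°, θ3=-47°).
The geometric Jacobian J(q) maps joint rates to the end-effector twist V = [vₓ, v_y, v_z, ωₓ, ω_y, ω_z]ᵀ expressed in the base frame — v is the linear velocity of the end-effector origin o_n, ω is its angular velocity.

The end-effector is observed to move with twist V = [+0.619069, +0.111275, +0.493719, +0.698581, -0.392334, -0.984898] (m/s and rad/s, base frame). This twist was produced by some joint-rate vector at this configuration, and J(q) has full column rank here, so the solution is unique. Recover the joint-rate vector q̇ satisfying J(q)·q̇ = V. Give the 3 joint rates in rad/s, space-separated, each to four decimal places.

-0.9050 0.8010 0.0820

o_n = [0.0000, 0.5921, -0.1438]
J₁: ẑ×o_n = [-0.5921, 0.0000, 0.0000], ω = ẑ
J2: z=[0.8829, -0.4695, 0.0000] o=[-0.0469, -0.0883, 0.0000] → [0.0675, 0.1269, 0.6228, 0.8829, -0.4695, 0.0000]
J3: z=[-0.1056, -0.1986, -0.9744] o=[0.1269, 0.2386, -0.0855] → [0.3560, 0.1174, -0.0625, -0.1056, -0.1986, -0.9744]
q̇ = J⁺·V = [-0.9050, 0.8010, 0.0820]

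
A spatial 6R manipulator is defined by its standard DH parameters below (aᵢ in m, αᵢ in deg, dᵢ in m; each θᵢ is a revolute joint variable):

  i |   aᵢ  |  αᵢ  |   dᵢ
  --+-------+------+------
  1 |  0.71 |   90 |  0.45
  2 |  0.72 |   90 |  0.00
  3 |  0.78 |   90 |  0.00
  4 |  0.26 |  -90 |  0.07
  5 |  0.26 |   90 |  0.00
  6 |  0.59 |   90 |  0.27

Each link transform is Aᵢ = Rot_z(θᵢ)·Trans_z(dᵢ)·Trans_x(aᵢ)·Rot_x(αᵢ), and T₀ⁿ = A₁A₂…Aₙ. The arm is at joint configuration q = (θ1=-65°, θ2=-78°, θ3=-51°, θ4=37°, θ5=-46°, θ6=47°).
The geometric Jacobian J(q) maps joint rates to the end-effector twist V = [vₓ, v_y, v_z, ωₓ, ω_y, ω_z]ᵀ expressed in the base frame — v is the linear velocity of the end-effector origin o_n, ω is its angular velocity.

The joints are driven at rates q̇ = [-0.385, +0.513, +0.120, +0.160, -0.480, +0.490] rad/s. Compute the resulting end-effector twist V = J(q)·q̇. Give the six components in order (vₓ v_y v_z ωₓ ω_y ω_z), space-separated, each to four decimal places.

-0.1097 -1.1019 -0.0240 -0.0116 -0.4304 0.0897

o_n = [1.1729, 0.3070, -0.4126]
J₁: ẑ×o_n = [-0.3070, 1.1729, 0.0000], ω = ẑ
J2: z=[-0.9063, -0.4226, 0.0000] o=[0.3001, -0.6435, 0.4500] → [0.3645, -0.7818, -0.4925, -0.9063, -0.4226, 0.0000]
J3: z=[-0.4134, 0.8865, -0.2079] o=[0.3633, -0.7791, -0.2543] → [0.0855, -0.2338, -1.1666, -0.4134, 0.8865, -0.2079]
J4: z=[0.5021, 0.4124, 0.7602] o=[0.9558, -0.6155, -0.7344] → [-0.5685, 0.0034, 0.3736, 0.5021, 0.4124, 0.7602]
J5: z=[-0.7873, 0.5817, 0.2044] o=[1.0840, -0.4043, -0.8416] → [0.1041, 0.3559, -0.6117, -0.7873, 0.5817, 0.2044]
J6: z=[0.0913, -0.2179, 0.9717] o=[1.2426, -0.2006, -0.8108] → [-0.5799, -0.1041, 0.0312, 0.0913, -0.2179, 0.9717]
V = J·q̇ = [-0.1097, -1.1019, -0.0240, -0.0116, -0.4304, 0.0897]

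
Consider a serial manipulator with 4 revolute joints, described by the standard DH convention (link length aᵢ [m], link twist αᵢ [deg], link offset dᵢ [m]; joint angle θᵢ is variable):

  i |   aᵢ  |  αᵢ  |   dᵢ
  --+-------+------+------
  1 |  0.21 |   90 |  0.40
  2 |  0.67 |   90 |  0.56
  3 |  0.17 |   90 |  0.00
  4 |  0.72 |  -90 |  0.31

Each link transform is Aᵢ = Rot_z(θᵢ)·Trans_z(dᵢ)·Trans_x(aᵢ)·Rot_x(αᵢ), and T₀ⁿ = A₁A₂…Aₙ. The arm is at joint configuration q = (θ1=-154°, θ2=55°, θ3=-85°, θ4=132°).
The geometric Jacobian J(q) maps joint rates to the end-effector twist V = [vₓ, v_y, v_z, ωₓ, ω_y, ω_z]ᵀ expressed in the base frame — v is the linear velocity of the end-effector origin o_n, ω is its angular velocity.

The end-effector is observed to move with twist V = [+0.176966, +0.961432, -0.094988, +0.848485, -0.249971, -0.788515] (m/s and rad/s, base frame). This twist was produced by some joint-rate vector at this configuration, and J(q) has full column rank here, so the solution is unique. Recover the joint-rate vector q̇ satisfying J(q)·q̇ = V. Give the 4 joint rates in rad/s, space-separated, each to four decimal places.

-0.3580 -0.5330 -0.2880 0.7300

o_n = [-1.1247, 0.3900, 0.3667]
J₁: ẑ×o_n = [-0.3900, -1.1247, 0.0000], ω = ẑ
J2: z=[-0.4384, 0.8988, 0.0000] o=[-0.1887, -0.0921, 0.4000] → [-0.0299, -0.0146, 0.6299, -0.4384, 0.8988, 0.0000]
J3: z=[-0.7362, -0.3591, -0.5736] o=[-0.7796, 0.2428, 0.9488] → [0.2935, -0.2307, -0.2323, -0.7362, -0.3591, -0.5736]
J4: z=[0.5518, 0.1721, -0.8160] o=[-0.7130, 0.0869, 0.9610] → [0.1451, 0.6638, 0.2381, 0.5518, 0.1721, -0.8160]
q̇ = J⁺·V = [-0.3580, -0.5330, -0.2880, 0.7300]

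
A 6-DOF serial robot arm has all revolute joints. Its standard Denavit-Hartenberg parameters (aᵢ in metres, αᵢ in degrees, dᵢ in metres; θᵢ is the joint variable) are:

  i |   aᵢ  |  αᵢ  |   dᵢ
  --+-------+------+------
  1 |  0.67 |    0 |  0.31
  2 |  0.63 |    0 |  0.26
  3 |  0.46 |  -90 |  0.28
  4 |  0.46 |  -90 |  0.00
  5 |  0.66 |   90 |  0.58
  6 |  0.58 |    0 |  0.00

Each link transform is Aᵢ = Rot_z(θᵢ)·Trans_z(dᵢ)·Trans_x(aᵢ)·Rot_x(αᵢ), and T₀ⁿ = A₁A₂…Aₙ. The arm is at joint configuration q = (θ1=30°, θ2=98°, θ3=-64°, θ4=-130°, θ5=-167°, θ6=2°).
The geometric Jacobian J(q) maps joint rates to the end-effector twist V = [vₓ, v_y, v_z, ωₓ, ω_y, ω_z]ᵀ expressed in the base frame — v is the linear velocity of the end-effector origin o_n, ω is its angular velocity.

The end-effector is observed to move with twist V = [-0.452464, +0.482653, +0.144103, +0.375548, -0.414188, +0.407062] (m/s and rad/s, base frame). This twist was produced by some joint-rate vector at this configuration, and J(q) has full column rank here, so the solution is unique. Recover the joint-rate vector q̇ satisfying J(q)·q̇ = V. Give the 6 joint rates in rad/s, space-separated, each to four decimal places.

o_n = [0.5557, 2.2125, 0.6629]
J₁: ẑ×o_n = [-2.2125, 0.5557, 0.0000], ω = ẑ
J2: z=[0.0000, 0.0000, 1.0000] o=[0.5802, 0.3350, 0.3100] → [-1.8775, -0.0245, 0.0000, 0.0000, 0.0000, 1.0000]
J3: z=[0.0000, 0.0000, 1.0000] o=[0.1924, 0.8314, 0.5700] → [-1.3810, 0.3633, 0.0000, 0.0000, 0.0000, 1.0000]
J4: z=[-0.8988, 0.4384, 0.0000] o=[0.3940, 1.2449, 0.8500] → [-0.0820, -0.1681, -0.9405, -0.8988, 0.4384, 0.0000]
J5: z=[0.3358, 0.6885, 0.6428] o=[0.2644, 0.9791, 1.2024] → [-1.1642, 0.3684, 0.2136, 0.3358, 0.6885, 0.6428]
J6: z=[0.9391, -0.2972, -0.1723] o=[0.5069, 1.8151, 1.0826] → [0.1932, 0.3857, 0.3877, 0.9391, -0.2972, -0.1723]
q̇ = J⁺·V = [0.1560, -0.3190, 0.8920, -0.0290, -0.3660, 0.5030]

0.1560 -0.3190 0.8920 -0.0290 -0.3660 0.5030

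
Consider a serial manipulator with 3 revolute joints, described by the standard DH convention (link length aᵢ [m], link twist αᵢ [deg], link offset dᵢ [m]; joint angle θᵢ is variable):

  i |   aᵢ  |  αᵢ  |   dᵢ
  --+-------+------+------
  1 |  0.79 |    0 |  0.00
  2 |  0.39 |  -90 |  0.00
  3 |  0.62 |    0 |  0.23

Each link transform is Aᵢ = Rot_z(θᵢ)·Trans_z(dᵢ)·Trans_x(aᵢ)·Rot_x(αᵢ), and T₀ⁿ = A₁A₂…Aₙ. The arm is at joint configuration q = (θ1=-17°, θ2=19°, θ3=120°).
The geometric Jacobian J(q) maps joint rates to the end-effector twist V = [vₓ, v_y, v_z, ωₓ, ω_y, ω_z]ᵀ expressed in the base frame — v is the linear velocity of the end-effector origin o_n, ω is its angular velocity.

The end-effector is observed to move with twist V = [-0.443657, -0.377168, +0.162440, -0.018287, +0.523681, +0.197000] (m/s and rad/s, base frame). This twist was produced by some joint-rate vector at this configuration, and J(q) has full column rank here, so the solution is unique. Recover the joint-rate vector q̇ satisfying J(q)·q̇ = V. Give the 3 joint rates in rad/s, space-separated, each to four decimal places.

o_n = [0.8274, 0.0017, -0.5369]
J₁: ẑ×o_n = [-0.0017, 0.8274, 0.0000], ω = ẑ
J2: z=[0.0000, 0.0000, 1.0000] o=[0.7555, -0.2310, 0.0000] → [-0.2327, 0.0719, 0.0000, 0.0000, 0.0000, 1.0000]
J3: z=[-0.0349, 0.9994, 0.0000] o=[1.1452, -0.2174, 0.0000] → [-0.5366, -0.0187, 0.3100, -0.0349, 0.9994, 0.0000]
q̇ = J⁺·V = [-0.5050, 0.7020, 0.5240]

-0.5050 0.7020 0.5240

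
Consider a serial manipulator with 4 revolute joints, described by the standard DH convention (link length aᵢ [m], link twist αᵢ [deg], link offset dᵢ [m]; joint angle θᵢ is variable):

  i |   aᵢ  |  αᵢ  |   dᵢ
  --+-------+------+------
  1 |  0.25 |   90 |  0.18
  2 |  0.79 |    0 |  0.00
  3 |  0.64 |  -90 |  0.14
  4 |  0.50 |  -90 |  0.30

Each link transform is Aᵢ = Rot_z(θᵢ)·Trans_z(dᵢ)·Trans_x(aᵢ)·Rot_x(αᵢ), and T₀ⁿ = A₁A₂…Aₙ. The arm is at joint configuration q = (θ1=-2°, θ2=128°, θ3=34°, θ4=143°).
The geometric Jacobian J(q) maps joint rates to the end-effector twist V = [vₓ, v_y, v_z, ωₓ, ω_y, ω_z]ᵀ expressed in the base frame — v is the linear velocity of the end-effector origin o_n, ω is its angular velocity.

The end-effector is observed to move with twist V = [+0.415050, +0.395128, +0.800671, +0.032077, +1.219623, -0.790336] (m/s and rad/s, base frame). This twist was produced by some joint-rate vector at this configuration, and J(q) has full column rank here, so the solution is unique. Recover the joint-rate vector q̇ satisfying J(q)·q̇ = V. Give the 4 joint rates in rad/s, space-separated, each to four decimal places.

-0.7580 -0.8460 -0.3740 0.0340

o_n = [-0.5520, 0.1803, 0.5916]
J₁: ẑ×o_n = [-0.1803, -0.5520, 0.0000], ω = ẑ
J2: z=[-0.0349, -0.9994, 0.0000] o=[0.2498, -0.0087, 0.1800] → [-0.4113, 0.0144, -0.8080, -0.0349, -0.9994, 0.0000]
J3: z=[-0.0349, -0.9994, 0.0000] o=[-0.2362, 0.0082, 0.8025] → [0.2108, -0.0074, -0.3216, -0.0349, -0.9994, 0.0000]
J4: z=[-0.3088, 0.0108, -0.9511] o=[-0.8494, -0.1104, 1.0003] → [0.2721, -0.4091, -0.0930, -0.3088, 0.0108, -0.9511]
q̇ = J⁺·V = [-0.7580, -0.8460, -0.3740, 0.0340]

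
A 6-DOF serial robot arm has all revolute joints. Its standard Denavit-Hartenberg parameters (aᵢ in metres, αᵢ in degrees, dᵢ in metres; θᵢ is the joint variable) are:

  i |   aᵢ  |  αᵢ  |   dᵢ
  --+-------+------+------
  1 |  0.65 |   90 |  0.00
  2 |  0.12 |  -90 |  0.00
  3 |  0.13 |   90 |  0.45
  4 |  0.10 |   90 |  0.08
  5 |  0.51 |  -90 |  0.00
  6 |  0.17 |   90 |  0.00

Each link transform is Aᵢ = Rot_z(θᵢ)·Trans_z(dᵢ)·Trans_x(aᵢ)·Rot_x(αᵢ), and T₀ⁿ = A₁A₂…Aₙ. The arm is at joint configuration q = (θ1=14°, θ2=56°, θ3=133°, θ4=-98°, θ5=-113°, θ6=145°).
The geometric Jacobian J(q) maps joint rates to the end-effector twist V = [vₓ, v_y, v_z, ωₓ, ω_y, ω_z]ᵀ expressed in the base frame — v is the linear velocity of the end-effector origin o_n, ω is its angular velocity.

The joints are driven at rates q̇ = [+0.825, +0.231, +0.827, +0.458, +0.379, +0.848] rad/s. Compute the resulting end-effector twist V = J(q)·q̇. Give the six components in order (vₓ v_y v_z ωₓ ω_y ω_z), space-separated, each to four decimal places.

0.2044 -0.2436 -0.0707 0.2641 -0.4480 1.2351

o_n = [0.1211, 0.0220, 0.0783]
J₁: ẑ×o_n = [-0.0220, 0.1211, 0.0000], ω = ẑ
J2: z=[0.2419, -0.9703, 0.0000] o=[0.6307, 0.1572, 0.0000] → [-0.0760, -0.0190, -0.5272, 0.2419, -0.9703, 0.0000]
J3: z=[-0.8044, -0.2006, 0.5592] o=[0.6958, 0.1735, 0.0995] → [0.0889, -0.3384, 0.0066, -0.8044, -0.2006, 0.5592]
J4: z=[0.2318, 0.7607, 0.6063] o=[0.2627, 0.1635, 0.2776] → [-0.0658, -0.0397, 0.0749, 0.2318, 0.7607, 0.6063]
J5: z=[0.4297, -0.6393, 0.6377] o=[0.3685, 0.2356, 0.2786] → [0.2642, -0.0717, -0.2500, 0.4297, -0.6393, 0.6377]
J6: z=[0.7127, -0.1935, -0.6742] o=[0.0858, -0.1440, 0.0886] → [0.1139, -0.0165, 0.1251, 0.7127, -0.1935, -0.6742]
V = J·q̇ = [0.2044, -0.2436, -0.0707, 0.2641, -0.4480, 1.2351]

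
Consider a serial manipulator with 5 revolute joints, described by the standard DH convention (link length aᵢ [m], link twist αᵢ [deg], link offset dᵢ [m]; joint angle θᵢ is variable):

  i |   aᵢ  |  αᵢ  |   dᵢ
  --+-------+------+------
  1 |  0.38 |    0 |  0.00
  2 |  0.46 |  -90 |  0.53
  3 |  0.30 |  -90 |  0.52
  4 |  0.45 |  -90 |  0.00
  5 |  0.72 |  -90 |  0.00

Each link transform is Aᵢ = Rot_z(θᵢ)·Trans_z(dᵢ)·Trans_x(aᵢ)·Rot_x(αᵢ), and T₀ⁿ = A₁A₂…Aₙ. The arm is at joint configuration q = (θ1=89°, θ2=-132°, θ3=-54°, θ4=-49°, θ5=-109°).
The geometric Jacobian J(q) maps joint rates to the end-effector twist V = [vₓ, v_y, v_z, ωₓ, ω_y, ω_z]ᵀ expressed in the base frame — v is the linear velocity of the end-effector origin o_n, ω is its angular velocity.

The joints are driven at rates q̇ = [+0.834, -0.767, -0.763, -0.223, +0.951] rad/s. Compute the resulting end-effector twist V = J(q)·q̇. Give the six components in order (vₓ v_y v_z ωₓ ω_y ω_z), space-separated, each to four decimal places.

o_n = [1.4012, 0.0129, 0.4870]
J₁: ẑ×o_n = [-0.0129, 1.4012, 0.0000], ω = ẑ
J2: z=[0.0000, 0.0000, 1.0000] o=[0.0066, 0.3799, 0.0000] → [0.3670, 1.3946, -0.0000, 0.0000, 0.0000, 1.0000]
J3: z=[0.6820, 0.7314, 0.0000] o=[0.3431, 0.0662, 0.5300] → [-0.0315, 0.0293, -0.8102, 0.6820, 0.7314, 0.0000]
J4: z=[0.5917, -0.5517, -0.5878] o=[0.8267, 0.3263, 0.7727] → [-0.0265, -0.1687, 0.1316, 0.5917, -0.5517, -0.5878]
J5: z=[-0.1230, -0.7824, 0.6106] o=[1.1852, 0.4563, 1.0115] → [0.6811, 0.0674, 0.2235, -0.1230, -0.7824, 0.6106]
V = J·q̇ = [0.3854, 0.1783, 0.8014, -0.7693, -1.1790, 0.7787]

0.3854 0.1783 0.8014 -0.7693 -1.1790 0.7787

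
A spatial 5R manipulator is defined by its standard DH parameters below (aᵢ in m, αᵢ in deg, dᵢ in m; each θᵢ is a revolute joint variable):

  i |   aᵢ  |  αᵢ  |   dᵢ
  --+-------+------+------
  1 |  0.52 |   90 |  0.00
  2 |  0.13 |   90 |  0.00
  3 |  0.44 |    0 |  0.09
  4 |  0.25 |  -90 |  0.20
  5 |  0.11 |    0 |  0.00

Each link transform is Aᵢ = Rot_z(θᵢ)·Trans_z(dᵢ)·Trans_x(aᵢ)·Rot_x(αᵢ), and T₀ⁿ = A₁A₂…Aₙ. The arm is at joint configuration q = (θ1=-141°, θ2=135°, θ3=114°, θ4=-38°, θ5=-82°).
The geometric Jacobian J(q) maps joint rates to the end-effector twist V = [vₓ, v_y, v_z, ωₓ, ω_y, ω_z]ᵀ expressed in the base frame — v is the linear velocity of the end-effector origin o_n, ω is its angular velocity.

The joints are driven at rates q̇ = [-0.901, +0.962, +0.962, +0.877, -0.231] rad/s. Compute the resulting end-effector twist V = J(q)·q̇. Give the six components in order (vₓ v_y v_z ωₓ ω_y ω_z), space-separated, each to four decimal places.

-0.1966 0.6572 -0.3490 -1.4576 -0.0144 0.5579

o_n = [-1.0299, 0.0144, 0.2928]
J₁: ẑ×o_n = [-0.0144, -1.0299, 0.0000], ω = ẑ
J2: z=[-0.6293, 0.7771, 0.0000] o=[-0.4041, -0.3272, 0.0000] → [0.2276, 0.1843, 0.2713, -0.6293, 0.7771, 0.0000]
J3: z=[-0.5495, -0.4450, 0.7071] o=[-0.3327, -0.2694, 0.0919] → [-0.2901, -0.3826, -0.4663, -0.5495, -0.4450, 0.7071]
J4: z=[-0.5495, -0.4450, 0.7071] o=[-0.7334, -0.0767, 0.0290] → [-0.1819, -0.0647, -0.1820, -0.5495, -0.4450, 0.7071]
J5: z=[-0.6854, -0.2438, -0.6861] o=[-0.9628, 0.0497, 0.2132] → [-0.0436, 0.1007, 0.0078, -0.6854, -0.2438, -0.6861]
V = J·q̇ = [-0.1966, 0.6572, -0.3490, -1.4576, -0.0144, 0.5579]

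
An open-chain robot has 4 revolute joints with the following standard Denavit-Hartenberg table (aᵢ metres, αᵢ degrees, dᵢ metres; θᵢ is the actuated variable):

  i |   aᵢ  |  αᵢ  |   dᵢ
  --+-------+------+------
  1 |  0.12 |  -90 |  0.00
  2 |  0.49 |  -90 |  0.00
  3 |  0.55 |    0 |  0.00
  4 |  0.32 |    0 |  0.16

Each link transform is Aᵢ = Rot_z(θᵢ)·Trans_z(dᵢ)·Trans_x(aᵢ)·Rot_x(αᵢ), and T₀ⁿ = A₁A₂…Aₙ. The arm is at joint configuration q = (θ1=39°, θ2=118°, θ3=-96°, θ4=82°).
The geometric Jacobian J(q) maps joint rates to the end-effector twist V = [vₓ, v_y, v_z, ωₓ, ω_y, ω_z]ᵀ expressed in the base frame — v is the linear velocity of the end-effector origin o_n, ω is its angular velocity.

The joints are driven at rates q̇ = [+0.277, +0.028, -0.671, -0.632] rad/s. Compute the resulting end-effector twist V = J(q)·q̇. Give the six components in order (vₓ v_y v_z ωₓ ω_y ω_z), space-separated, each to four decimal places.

-0.1422 0.2239 0.4269 0.8765 0.7458 -0.3347

o_n = [-0.6806, 0.2523, -0.5809]
J₁: ẑ×o_n = [-0.2523, -0.6806, 0.0000], ω = ẑ
J2: z=[-0.6293, 0.7771, 0.0000] o=[0.0933, 0.0755, 0.0000] → [-0.4515, -0.3656, 0.4901, -0.6293, 0.7771, 0.0000]
J3: z=[-0.6862, -0.5557, 0.4695] o=[-0.0855, -0.0693, -0.4326] → [-0.0686, -0.3811, -0.5513, -0.6862, -0.5557, 0.4695]
J4: z=[-0.6862, -0.5557, 0.4695] o=[-0.4088, 0.3728, -0.3819] → [0.1672, -0.2642, -0.0684, -0.6862, -0.5557, 0.4695]
V = J·q̇ = [-0.1422, 0.2239, 0.4269, 0.8765, 0.7458, -0.3347]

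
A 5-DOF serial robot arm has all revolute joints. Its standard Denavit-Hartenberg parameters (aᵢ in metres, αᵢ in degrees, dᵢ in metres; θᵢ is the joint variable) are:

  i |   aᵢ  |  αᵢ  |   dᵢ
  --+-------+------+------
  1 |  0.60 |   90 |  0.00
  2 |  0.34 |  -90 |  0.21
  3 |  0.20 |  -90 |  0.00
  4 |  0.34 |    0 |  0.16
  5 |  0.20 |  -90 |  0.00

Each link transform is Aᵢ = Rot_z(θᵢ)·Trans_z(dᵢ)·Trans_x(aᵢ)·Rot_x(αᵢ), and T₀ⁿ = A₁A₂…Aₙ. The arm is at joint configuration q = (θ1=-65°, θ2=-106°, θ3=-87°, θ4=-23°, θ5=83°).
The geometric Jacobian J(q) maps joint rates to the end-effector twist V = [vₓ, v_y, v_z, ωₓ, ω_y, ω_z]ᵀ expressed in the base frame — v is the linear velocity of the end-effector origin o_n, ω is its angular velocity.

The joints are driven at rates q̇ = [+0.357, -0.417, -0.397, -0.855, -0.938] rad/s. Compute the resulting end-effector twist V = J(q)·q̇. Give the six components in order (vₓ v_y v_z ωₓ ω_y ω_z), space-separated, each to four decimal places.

0.1297 -0.5737 0.1746 0.3402 0.0351 2.1876

o_n = [-0.5623, -0.7197, -0.5001]
J₁: ẑ×o_n = [0.7197, -0.5623, 0.0000], ω = ẑ
J2: z=[-0.9063, -0.4226, 0.0000] o=[0.2536, -0.5438, 0.0000] → [0.2114, -0.4533, -0.1854, -0.9063, -0.4226, 0.0000]
J3: z=[0.4062, -0.8712, -0.2756] o=[0.0236, -0.5476, -0.3268] → [0.1036, 0.2319, -0.5804, 0.4062, -0.8712, -0.2756]
J4: z=[-0.0689, 0.2716, -0.9599] o=[-0.1586, -0.6294, -0.3369] → [-0.1310, 0.3763, 0.1159, -0.0689, 0.2716, -0.9599]
J5: z=[-0.0689, 0.2716, -0.9599] o=[-0.4008, -0.8297, -0.5428] → [0.1172, 0.1580, 0.0363, -0.0689, 0.2716, -0.9599]
V = J·q̇ = [0.1297, -0.5737, 0.1746, 0.3402, 0.0351, 2.1876]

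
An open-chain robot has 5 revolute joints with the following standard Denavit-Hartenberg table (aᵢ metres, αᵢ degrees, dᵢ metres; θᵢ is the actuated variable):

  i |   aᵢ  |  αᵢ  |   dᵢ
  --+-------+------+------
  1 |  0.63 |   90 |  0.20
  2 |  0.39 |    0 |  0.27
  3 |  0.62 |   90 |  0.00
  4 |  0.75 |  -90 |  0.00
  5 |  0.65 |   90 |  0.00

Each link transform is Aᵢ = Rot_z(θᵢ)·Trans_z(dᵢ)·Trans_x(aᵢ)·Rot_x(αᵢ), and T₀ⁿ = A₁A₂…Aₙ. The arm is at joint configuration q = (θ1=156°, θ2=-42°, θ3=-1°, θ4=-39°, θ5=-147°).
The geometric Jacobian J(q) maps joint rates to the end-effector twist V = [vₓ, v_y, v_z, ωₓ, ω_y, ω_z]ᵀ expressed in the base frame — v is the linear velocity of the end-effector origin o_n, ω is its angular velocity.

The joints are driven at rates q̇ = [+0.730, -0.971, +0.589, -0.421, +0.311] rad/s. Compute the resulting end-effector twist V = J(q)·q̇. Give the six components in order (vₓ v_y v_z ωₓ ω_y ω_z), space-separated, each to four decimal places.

0.0719 -1.1787 -0.5522 -0.4501 0.0468 0.9044

o_n = [-1.0830, 0.6366, -0.8513]
J₁: ẑ×o_n = [-0.6366, -1.0830, 0.0000], ω = ẑ
J2: z=[0.4067, 0.9135, 0.0000] o=[-0.5755, 0.2562, 0.2000] → [-0.9604, 0.4276, 0.6183, 0.4067, 0.9135, 0.0000]
J3: z=[0.4067, 0.9135, 0.0000] o=[-0.7305, 0.6208, -0.0610] → [-0.7220, 0.3215, 0.3284, 0.4067, 0.9135, 0.0000]
J4: z=[0.6230, -0.2774, -0.7314] o=[-1.1447, 0.8052, -0.4838] → [-0.0214, 0.1838, -0.0879, 0.6230, -0.2774, -0.7314]
J5: z=[-0.1044, 0.8972, -0.4292] o=[-1.7261, 0.5474, -0.8813] → [0.0652, -0.2729, -0.5863, -0.1044, 0.8972, -0.4292]
V = J·q̇ = [0.0719, -1.1787, -0.5522, -0.4501, 0.0468, 0.9044]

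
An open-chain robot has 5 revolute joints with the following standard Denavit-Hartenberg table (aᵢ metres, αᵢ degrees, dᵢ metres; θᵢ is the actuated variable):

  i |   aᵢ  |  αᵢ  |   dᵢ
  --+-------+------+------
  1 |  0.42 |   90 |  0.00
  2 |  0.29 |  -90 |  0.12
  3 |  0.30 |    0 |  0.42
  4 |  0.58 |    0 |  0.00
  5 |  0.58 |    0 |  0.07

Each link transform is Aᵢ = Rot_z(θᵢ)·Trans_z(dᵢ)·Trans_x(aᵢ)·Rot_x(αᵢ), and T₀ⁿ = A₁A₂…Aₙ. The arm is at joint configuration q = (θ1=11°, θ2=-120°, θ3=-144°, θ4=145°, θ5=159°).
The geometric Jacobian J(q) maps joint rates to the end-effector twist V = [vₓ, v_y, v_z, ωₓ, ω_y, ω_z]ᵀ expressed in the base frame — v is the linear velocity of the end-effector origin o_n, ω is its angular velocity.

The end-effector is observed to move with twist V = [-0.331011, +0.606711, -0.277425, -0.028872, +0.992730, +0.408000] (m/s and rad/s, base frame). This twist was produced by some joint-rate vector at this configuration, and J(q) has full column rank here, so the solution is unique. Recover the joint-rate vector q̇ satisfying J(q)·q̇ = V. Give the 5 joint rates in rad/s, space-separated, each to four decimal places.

0.5010 -0.9800 -0.4080 0.8540 -0.2600

o_n = [0.8053, 0.0670, -0.3162]
J₁: ẑ×o_n = [-0.0670, 0.8053, 0.0000], ω = ẑ
J2: z=[0.1908, -0.9816, 0.0000] o=[0.4123, 0.0801, 0.0000] → [0.3104, 0.0603, 0.3833, 0.1908, -0.9816, 0.0000]
J3: z=[0.8501, 0.1652, -0.5000] o=[0.2928, -0.0653, -0.2511] → [0.0554, -0.2009, 0.0279, 0.8501, 0.1652, -0.5000]
J4: z=[0.8501, 0.1652, -0.5000] o=[0.8027, -0.1459, -0.2510] → [0.0957, 0.0541, 0.1806, 0.8501, 0.1652, -0.5000]
J5: z=[0.8501, 0.1652, -0.5000] o=[0.5161, -0.1913, -0.7532] → [0.2014, -0.5161, 0.1718, 0.8501, 0.1652, -0.5000]
q̇ = J⁺·V = [0.5010, -0.9800, -0.4080, 0.8540, -0.2600]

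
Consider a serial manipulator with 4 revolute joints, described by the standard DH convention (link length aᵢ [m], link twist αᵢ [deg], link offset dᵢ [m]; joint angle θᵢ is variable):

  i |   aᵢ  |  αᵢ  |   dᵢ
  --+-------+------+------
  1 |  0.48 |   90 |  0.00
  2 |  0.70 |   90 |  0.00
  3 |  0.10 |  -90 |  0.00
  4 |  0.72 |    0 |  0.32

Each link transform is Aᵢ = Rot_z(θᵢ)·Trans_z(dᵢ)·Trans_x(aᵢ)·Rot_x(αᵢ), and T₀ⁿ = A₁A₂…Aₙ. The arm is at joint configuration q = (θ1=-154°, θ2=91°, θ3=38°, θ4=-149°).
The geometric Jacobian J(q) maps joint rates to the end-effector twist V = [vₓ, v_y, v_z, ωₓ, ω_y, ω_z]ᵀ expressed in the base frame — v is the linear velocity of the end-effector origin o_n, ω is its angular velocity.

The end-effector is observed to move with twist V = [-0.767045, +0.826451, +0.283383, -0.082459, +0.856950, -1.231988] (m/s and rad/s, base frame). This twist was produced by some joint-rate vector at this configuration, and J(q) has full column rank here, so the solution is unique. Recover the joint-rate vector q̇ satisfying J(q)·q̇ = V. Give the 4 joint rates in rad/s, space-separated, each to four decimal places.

o_n = [-0.7341, -0.4318, 0.1019]
J₁: ẑ×o_n = [0.4318, -0.7341, 0.0000], ω = ẑ
J2: z=[-0.4384, 0.8988, 0.0000] o=[-0.4314, -0.2104, 0.0000] → [0.0916, 0.0447, 0.3691, -0.4384, 0.8988, 0.0000]
J3: z=[-0.8987, -0.4383, 0.0175] o=[-0.4204, -0.2051, 0.6999] → [0.2661, -0.5428, 0.0662, -0.8987, -0.4383, 0.0175]
J4: z=[-0.3551, 0.7035, -0.6156] o=[-0.4462, -0.1491, 0.7787] → [-0.6501, -0.0631, 0.3029, -0.3551, 0.7035, -0.6156]
q̇ = J⁺·V = [-0.9170, 0.4100, -0.3070, 0.5030]

-0.9170 0.4100 -0.3070 0.5030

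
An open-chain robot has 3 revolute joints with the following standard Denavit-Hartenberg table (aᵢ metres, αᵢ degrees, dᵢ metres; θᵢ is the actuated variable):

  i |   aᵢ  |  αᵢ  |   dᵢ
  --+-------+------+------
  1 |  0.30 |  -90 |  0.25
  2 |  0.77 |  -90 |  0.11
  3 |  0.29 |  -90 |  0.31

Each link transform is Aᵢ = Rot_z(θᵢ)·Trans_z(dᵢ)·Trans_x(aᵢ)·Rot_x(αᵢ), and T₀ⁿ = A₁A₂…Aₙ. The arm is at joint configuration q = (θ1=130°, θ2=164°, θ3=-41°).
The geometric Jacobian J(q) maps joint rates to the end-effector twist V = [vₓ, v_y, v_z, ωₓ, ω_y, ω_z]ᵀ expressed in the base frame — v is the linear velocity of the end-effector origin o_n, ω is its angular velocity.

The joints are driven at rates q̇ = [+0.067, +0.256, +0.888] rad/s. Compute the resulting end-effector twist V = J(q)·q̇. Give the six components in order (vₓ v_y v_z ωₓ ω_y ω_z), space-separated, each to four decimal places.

0.2998 0.0218 0.2186 -0.0388 -0.3521 0.9206

o_n = [0.2431, -0.7568, 0.2754]
J₁: ẑ×o_n = [0.7568, 0.2431, -0.0000], ω = ẑ
J2: z=[-0.7660, -0.6428, 0.0000] o=[-0.1928, 0.2298, 0.2500] → [-0.0163, 0.0195, 1.0360, -0.7660, -0.6428, 0.0000]
J3: z=[0.1772, -0.2112, 0.9613] o=[0.1987, -0.4079, 0.0378] → [0.2852, 0.0006, -0.0524, 0.1772, -0.2112, 0.9613]
V = J·q̇ = [0.2998, 0.0218, 0.2186, -0.0388, -0.3521, 0.9206]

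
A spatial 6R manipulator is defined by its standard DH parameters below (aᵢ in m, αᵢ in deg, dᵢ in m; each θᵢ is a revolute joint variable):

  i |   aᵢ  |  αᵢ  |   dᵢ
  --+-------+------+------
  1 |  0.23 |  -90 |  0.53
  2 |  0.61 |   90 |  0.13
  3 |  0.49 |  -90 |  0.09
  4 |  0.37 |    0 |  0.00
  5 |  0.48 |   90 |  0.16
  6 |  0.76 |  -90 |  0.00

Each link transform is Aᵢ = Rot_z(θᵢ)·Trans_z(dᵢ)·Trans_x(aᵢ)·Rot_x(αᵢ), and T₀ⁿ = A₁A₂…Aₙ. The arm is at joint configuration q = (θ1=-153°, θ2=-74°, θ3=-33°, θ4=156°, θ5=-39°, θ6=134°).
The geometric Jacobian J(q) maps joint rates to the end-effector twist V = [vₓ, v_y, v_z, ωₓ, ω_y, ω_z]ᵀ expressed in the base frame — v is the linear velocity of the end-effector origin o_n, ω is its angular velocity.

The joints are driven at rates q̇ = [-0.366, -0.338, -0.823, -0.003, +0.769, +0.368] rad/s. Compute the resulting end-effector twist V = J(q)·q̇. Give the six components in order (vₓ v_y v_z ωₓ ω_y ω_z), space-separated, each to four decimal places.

o_n = [-0.2152, -0.8145, 1.6215]
J₁: ẑ×o_n = [0.8145, -0.2152, 0.0000], ω = ẑ
J2: z=[0.4540, -0.8910, 0.0000] o=[-0.2049, -0.1044, 0.5300] → [-0.9726, -0.4955, -0.3315, 0.4540, -0.8910, 0.0000]
J3: z=[0.8565, 0.4364, 0.2756] o=[-0.2957, -0.2966, 1.1164] → [0.3632, -0.4105, -0.4788, 0.8565, 0.4364, 0.2756]
J4: z=[0.2470, -0.8154, 0.5235] o=[-0.4407, -0.0709, 1.5362] → [0.3197, 0.0970, 0.0003, 0.2470, -0.8154, 0.5235]
J5: z=[0.2470, -0.8154, 0.5235] o=[-0.4164, -0.2652, 1.2222] → [-0.0380, 0.0067, 0.0284, 0.2470, -0.8154, 0.5235]
J6: z=[-0.7927, 0.1408, 0.5932] o=[-0.6444, -0.6652, 1.0124] → [0.1743, 0.7375, 0.0580, -0.7927, 0.1408, 0.5932]
V = J·q̇ = [-0.2343, 0.8603, 0.5493, -0.9609, -0.6308, 0.0265]

-0.2343 0.8603 0.5493 -0.9609 -0.6308 0.0265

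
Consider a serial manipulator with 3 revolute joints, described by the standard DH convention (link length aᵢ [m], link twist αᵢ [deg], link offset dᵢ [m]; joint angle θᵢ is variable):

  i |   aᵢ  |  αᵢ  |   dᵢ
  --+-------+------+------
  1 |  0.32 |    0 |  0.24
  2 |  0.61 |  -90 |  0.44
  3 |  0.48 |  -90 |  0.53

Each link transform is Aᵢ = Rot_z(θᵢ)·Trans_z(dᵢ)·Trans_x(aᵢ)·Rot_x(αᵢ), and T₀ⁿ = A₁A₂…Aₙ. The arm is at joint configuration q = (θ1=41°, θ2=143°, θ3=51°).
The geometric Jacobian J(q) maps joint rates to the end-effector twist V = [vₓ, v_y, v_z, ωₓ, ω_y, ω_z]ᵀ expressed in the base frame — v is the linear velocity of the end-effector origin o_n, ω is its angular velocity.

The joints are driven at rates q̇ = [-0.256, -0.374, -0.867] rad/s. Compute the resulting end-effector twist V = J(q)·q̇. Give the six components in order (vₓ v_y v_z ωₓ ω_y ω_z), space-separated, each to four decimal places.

-0.6421 0.4655 0.2619 -0.0605 0.8649 -0.6300

o_n = [-0.6314, -0.3824, 0.3070]
J₁: ẑ×o_n = [0.3824, -0.6314, 0.0000], ω = ẑ
J2: z=[0.0000, 0.0000, 1.0000] o=[0.2415, 0.2099, 0.2400] → [0.5923, -0.8729, 0.0000, 0.0000, 0.0000, 1.0000]
J3: z=[0.0698, -0.9976, 0.0000] o=[-0.3670, 0.1674, 0.6800] → [0.3721, 0.0260, -0.3021, 0.0698, -0.9976, 0.0000]
V = J·q̇ = [-0.6421, 0.4655, 0.2619, -0.0605, 0.8649, -0.6300]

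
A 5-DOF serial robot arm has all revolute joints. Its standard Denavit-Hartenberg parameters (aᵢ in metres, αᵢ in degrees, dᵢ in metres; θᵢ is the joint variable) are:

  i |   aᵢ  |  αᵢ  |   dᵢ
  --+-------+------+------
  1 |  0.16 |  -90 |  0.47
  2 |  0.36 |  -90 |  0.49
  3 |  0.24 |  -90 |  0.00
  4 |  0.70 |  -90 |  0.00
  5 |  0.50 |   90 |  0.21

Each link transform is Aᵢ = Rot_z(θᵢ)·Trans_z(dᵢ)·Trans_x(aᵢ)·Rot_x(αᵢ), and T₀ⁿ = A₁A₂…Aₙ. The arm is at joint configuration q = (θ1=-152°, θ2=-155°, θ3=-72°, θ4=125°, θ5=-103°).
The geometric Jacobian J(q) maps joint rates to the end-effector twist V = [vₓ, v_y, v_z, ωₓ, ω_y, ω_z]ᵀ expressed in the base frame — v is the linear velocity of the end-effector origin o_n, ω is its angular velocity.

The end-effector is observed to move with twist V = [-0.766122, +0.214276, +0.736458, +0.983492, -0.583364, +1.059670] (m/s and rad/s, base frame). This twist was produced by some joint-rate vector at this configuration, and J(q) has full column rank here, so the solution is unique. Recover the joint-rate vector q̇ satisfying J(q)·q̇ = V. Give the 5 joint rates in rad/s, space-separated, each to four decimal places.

0.5720 0.3670 0.7580 0.5200 -0.9890

o_n = [0.6250, 0.2376, 0.4558]
J₁: ẑ×o_n = [-0.2376, 0.6250, 0.0000], ω = ẑ
J2: z=[0.4695, -0.8829, 0.0000] o=[-0.1413, -0.0751, 0.4700] → [0.0125, 0.0067, 0.8233, 0.4695, -0.8829, 0.0000]
J3: z=[-0.3731, -0.1984, 0.9063] o=[0.3768, -0.3546, 0.6221] → [-0.5037, 0.1628, -0.1717, -0.3731, -0.1984, 0.9063]
J4: z=[0.6160, 0.6775, 0.4019] o=[0.5434, -0.5246, 0.6535] → [-0.4403, 0.1546, 0.4142, 0.6160, 0.6775, 0.4019]
J5: z=[-0.7823, 0.4664, 0.4129] o=[0.4788, -0.1264, 0.0814] → [0.0243, 0.3533, -0.3530, -0.7823, 0.4664, 0.4129]
q̇ = J⁺·V = [0.5720, 0.3670, 0.7580, 0.5200, -0.9890]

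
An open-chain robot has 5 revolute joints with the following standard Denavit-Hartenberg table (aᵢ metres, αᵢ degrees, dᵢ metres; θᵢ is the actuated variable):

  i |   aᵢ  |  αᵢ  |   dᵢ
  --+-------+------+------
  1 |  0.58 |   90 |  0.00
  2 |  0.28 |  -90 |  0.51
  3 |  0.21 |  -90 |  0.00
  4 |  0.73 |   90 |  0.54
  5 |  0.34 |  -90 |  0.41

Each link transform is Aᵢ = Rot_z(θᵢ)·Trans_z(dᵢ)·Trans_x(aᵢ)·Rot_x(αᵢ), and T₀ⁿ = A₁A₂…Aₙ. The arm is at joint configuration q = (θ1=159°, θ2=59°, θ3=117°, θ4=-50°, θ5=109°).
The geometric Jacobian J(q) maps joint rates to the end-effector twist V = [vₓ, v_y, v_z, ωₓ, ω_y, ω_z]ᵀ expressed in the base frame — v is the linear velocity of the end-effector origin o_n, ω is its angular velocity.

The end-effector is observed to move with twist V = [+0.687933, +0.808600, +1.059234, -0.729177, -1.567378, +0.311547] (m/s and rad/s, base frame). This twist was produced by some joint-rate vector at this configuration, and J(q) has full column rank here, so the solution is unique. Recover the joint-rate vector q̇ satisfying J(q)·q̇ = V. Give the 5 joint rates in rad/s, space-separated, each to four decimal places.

-0.1710 -0.7690 0.6800 -0.8570 -0.8300

o_n = [0.5767, 0.4632, -0.1523]
J₁: ẑ×o_n = [-0.4632, 0.5767, 0.0000], ω = ẑ
J2: z=[0.3584, 0.9336, 0.0000] o=[-0.5415, 0.2079, 0.0000] → [-0.1422, 0.0546, -0.9524, 0.3584, 0.9336, 0.0000]
J3: z=[0.8002, -0.3072, 0.5150] o=[-0.4933, 0.7357, 0.2400] → [0.2608, 0.8650, 0.1107, 0.8002, -0.3072, 0.5150]
J4: z=[0.5911, 0.2594, -0.7637] o=[-0.5146, 0.5434, 0.1583] → [-0.1418, -0.6499, -0.3304, 0.5911, 0.2594, -0.7637]
J5: z=[0.5918, 0.5040, 0.6292] o=[0.2047, 0.0820, -0.1487] → [-0.2416, 0.2361, 0.0381, 0.5918, 0.5040, 0.6292]
q̇ = J⁺·V = [-0.1710, -0.7690, 0.6800, -0.8570, -0.8300]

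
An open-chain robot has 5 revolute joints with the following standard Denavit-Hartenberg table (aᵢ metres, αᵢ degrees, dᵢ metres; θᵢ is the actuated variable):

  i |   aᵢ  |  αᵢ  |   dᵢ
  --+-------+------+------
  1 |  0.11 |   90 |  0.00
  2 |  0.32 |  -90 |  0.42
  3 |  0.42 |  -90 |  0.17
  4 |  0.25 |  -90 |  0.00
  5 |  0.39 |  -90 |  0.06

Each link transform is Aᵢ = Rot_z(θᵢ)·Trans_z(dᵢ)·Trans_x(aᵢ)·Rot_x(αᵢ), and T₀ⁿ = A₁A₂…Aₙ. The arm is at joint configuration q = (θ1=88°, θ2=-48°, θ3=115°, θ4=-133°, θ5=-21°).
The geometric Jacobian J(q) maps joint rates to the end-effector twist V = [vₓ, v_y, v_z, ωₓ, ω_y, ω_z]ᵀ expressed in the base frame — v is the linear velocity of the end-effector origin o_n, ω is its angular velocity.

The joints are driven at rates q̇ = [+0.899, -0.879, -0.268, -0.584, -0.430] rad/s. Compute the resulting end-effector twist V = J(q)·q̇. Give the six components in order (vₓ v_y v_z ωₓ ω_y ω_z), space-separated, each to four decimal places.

o_n = [0.4630, 0.7014, 0.3121]
J₁: ẑ×o_n = [-0.7014, 0.4630, 0.0000], ω = ẑ
J2: z=[0.9994, -0.0349, 0.0000] o=[0.0038, 0.1099, 0.0000] → [-0.0109, -0.3119, 0.6071, 0.9994, -0.0349, 0.0000]
J3: z=[0.0259, 0.7427, 0.6691] o=[0.4311, 0.3093, -0.2378] → [0.1461, 0.0071, -0.0135, 0.0259, 0.7427, 0.6691]
J4: z=[0.4012, -0.6208, 0.6735] o=[0.0509, 0.3301, 0.0079] → [-0.4390, 0.1555, 0.4048, 0.4012, -0.6208, 0.6735]
J5: z=[-0.6520, 0.3230, 0.6860] o=[0.2118, 0.5087, 0.0766] → [-0.0561, 0.3259, -0.2068, -0.6520, 0.3230, 0.6860]
V = J·q̇ = [-0.3796, 0.4576, -0.6775, -0.8394, 0.0553, 0.0313]

-0.3796 0.4576 -0.6775 -0.8394 0.0553 0.0313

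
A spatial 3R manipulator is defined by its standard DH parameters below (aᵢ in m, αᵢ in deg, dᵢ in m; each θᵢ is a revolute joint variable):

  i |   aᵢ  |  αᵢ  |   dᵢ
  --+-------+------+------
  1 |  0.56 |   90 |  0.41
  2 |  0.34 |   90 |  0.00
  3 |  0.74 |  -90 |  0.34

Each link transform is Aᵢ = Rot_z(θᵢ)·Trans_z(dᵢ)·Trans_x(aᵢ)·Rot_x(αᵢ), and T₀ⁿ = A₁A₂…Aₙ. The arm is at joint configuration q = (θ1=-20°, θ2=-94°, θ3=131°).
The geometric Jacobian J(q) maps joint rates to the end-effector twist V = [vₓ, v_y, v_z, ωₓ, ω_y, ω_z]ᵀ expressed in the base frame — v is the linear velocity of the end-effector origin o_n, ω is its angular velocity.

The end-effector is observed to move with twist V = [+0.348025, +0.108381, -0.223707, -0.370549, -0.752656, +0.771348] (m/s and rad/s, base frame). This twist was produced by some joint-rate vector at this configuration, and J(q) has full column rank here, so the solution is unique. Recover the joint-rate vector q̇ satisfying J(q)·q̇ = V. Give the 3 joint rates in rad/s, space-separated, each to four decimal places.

o_n = [0.0260, -0.6038, 0.5788]
J₁: ẑ×o_n = [0.6038, 0.0260, -0.0000], ω = ẑ
J2: z=[-0.3420, -0.9397, 0.0000] o=[0.5262, -0.1915, 0.4100] → [-0.1587, 0.0577, -0.3290, -0.3420, -0.9397, 0.0000]
J3: z=[-0.9374, 0.3412, 0.0698] o=[0.5039, -0.1834, 0.0708] → [0.2027, 0.4429, 0.5571, -0.9374, 0.3412, 0.0698]
q̇ = J⁺·V = [0.7650, 0.8340, 0.0910]

0.7650 0.8340 0.0910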